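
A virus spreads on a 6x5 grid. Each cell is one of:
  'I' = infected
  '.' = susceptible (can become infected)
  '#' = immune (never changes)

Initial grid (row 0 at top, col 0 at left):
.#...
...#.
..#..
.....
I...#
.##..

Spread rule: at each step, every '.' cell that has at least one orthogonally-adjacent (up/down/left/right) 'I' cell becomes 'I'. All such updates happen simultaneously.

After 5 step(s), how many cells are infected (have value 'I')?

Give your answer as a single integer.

Step 0 (initial): 1 infected
Step 1: +3 new -> 4 infected
Step 2: +3 new -> 7 infected
Step 3: +4 new -> 11 infected
Step 4: +4 new -> 15 infected
Step 5: +4 new -> 19 infected

Answer: 19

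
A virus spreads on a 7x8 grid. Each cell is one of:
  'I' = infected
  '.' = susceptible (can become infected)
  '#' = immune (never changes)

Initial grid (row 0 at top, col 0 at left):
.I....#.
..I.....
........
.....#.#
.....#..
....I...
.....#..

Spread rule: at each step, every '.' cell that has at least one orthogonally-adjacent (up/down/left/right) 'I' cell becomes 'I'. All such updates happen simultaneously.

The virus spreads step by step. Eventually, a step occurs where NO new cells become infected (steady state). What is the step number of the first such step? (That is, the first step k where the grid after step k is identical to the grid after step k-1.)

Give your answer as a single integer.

Step 0 (initial): 3 infected
Step 1: +9 new -> 12 infected
Step 2: +11 new -> 23 infected
Step 3: +12 new -> 35 infected
Step 4: +10 new -> 45 infected
Step 5: +4 new -> 49 infected
Step 6: +2 new -> 51 infected
Step 7: +0 new -> 51 infected

Answer: 7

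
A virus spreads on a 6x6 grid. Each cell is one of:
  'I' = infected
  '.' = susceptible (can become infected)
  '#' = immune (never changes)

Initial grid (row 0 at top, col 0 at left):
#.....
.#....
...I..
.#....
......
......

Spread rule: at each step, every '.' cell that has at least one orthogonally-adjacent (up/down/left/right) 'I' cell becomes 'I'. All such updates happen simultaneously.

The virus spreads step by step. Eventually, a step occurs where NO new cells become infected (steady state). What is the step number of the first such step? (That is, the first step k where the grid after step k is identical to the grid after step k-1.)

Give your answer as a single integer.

Step 0 (initial): 1 infected
Step 1: +4 new -> 5 infected
Step 2: +8 new -> 13 infected
Step 3: +8 new -> 21 infected
Step 4: +8 new -> 29 infected
Step 5: +3 new -> 32 infected
Step 6: +1 new -> 33 infected
Step 7: +0 new -> 33 infected

Answer: 7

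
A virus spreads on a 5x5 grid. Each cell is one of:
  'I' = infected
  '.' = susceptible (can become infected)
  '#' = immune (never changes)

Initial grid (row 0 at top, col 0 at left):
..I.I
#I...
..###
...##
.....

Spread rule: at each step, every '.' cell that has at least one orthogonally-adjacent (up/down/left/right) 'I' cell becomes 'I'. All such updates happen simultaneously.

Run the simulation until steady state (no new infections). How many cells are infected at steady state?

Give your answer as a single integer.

Answer: 19

Derivation:
Step 0 (initial): 3 infected
Step 1: +5 new -> 8 infected
Step 2: +4 new -> 12 infected
Step 3: +3 new -> 15 infected
Step 4: +2 new -> 17 infected
Step 5: +1 new -> 18 infected
Step 6: +1 new -> 19 infected
Step 7: +0 new -> 19 infected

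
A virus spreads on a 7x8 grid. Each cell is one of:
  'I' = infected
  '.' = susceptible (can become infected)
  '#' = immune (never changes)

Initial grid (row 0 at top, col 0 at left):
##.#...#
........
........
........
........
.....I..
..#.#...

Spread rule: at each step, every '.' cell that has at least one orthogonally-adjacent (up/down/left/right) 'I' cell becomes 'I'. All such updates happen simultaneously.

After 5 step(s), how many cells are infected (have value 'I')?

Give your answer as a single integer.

Answer: 35

Derivation:
Step 0 (initial): 1 infected
Step 1: +4 new -> 5 infected
Step 2: +6 new -> 11 infected
Step 3: +8 new -> 19 infected
Step 4: +7 new -> 26 infected
Step 5: +9 new -> 35 infected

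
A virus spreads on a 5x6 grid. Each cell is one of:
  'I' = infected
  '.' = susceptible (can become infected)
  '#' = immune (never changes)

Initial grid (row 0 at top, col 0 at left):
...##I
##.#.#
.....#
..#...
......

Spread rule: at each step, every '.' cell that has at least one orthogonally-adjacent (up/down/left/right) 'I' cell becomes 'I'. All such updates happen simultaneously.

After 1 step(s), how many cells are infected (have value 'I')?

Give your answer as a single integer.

Step 0 (initial): 1 infected
Step 1: +0 new -> 1 infected

Answer: 1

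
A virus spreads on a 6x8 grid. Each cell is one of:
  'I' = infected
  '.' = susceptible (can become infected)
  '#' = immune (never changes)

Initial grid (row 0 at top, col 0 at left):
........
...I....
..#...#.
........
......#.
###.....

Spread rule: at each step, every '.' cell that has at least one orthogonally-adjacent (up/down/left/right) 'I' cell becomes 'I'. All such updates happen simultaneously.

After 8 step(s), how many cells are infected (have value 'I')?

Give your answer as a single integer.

Answer: 42

Derivation:
Step 0 (initial): 1 infected
Step 1: +4 new -> 5 infected
Step 2: +6 new -> 11 infected
Step 3: +9 new -> 20 infected
Step 4: +9 new -> 29 infected
Step 5: +7 new -> 36 infected
Step 6: +3 new -> 39 infected
Step 7: +2 new -> 41 infected
Step 8: +1 new -> 42 infected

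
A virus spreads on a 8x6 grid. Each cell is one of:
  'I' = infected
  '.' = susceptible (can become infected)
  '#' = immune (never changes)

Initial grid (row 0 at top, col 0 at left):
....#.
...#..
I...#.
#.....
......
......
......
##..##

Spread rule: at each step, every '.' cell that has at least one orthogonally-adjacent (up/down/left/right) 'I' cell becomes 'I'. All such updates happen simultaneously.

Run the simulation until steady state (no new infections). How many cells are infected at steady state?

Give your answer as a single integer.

Answer: 40

Derivation:
Step 0 (initial): 1 infected
Step 1: +2 new -> 3 infected
Step 2: +4 new -> 7 infected
Step 3: +5 new -> 12 infected
Step 4: +5 new -> 17 infected
Step 5: +6 new -> 23 infected
Step 6: +5 new -> 28 infected
Step 7: +5 new -> 33 infected
Step 8: +4 new -> 37 infected
Step 9: +3 new -> 40 infected
Step 10: +0 new -> 40 infected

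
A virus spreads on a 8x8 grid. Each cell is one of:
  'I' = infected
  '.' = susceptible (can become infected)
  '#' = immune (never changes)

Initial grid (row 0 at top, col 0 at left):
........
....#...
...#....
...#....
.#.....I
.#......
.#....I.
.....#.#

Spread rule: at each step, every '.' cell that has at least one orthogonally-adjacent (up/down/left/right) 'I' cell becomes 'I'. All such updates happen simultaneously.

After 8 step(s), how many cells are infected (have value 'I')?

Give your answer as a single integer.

Step 0 (initial): 2 infected
Step 1: +7 new -> 9 infected
Step 2: +5 new -> 14 infected
Step 3: +7 new -> 21 infected
Step 4: +8 new -> 29 infected
Step 5: +6 new -> 35 infected
Step 6: +3 new -> 38 infected
Step 7: +4 new -> 42 infected
Step 8: +5 new -> 47 infected

Answer: 47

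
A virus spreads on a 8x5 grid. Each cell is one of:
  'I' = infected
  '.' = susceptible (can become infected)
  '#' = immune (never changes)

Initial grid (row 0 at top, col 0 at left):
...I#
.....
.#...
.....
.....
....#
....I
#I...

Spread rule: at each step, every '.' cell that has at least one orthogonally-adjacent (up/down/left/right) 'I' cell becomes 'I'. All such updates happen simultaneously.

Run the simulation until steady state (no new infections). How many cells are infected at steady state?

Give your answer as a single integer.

Step 0 (initial): 3 infected
Step 1: +6 new -> 9 infected
Step 2: +9 new -> 18 infected
Step 3: +9 new -> 27 infected
Step 4: +7 new -> 34 infected
Step 5: +2 new -> 36 infected
Step 6: +0 new -> 36 infected

Answer: 36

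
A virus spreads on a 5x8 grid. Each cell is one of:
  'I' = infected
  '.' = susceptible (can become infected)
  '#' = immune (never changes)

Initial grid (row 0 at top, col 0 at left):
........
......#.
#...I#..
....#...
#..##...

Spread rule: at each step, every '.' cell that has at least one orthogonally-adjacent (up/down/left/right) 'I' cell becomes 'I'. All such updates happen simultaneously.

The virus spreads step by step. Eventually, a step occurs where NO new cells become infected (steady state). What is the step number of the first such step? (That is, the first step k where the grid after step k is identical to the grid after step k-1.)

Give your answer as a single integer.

Answer: 12

Derivation:
Step 0 (initial): 1 infected
Step 1: +2 new -> 3 infected
Step 2: +5 new -> 8 infected
Step 3: +5 new -> 13 infected
Step 4: +5 new -> 18 infected
Step 5: +5 new -> 23 infected
Step 6: +2 new -> 25 infected
Step 7: +1 new -> 26 infected
Step 8: +2 new -> 28 infected
Step 9: +2 new -> 30 infected
Step 10: +2 new -> 32 infected
Step 11: +1 new -> 33 infected
Step 12: +0 new -> 33 infected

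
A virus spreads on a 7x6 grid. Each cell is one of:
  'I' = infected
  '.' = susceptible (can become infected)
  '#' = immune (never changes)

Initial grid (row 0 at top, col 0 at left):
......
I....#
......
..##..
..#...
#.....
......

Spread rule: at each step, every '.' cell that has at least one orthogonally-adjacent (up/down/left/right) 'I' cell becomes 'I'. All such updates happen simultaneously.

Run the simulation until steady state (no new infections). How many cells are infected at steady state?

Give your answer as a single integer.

Step 0 (initial): 1 infected
Step 1: +3 new -> 4 infected
Step 2: +4 new -> 8 infected
Step 3: +5 new -> 13 infected
Step 4: +4 new -> 17 infected
Step 5: +3 new -> 20 infected
Step 6: +5 new -> 25 infected
Step 7: +5 new -> 30 infected
Step 8: +4 new -> 34 infected
Step 9: +2 new -> 36 infected
Step 10: +1 new -> 37 infected
Step 11: +0 new -> 37 infected

Answer: 37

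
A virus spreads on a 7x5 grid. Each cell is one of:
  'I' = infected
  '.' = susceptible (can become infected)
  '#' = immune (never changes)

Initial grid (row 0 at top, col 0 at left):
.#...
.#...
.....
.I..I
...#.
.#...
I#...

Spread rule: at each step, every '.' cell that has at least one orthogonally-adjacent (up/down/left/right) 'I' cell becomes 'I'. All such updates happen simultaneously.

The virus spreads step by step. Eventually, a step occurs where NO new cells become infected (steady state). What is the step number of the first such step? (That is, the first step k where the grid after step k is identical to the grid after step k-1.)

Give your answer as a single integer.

Answer: 5

Derivation:
Step 0 (initial): 3 infected
Step 1: +8 new -> 11 infected
Step 2: +7 new -> 18 infected
Step 3: +7 new -> 25 infected
Step 4: +5 new -> 30 infected
Step 5: +0 new -> 30 infected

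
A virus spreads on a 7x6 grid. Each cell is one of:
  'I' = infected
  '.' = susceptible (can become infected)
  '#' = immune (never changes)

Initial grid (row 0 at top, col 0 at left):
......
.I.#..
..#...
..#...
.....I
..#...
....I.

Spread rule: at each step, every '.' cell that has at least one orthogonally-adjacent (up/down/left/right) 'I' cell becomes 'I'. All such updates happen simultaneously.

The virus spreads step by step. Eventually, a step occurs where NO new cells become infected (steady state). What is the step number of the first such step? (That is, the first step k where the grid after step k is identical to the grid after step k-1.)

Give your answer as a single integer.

Answer: 6

Derivation:
Step 0 (initial): 3 infected
Step 1: +10 new -> 13 infected
Step 2: +9 new -> 22 infected
Step 3: +8 new -> 30 infected
Step 4: +7 new -> 37 infected
Step 5: +1 new -> 38 infected
Step 6: +0 new -> 38 infected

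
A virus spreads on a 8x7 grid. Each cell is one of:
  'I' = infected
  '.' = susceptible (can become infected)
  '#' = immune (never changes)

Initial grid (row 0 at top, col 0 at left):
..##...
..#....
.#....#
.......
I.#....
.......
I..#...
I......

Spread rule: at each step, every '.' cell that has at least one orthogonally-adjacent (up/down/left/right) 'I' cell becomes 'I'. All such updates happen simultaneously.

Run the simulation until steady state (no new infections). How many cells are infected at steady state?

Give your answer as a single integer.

Step 0 (initial): 3 infected
Step 1: +5 new -> 8 infected
Step 2: +5 new -> 13 infected
Step 3: +4 new -> 17 infected
Step 4: +6 new -> 23 infected
Step 5: +7 new -> 30 infected
Step 6: +7 new -> 37 infected
Step 7: +6 new -> 43 infected
Step 8: +3 new -> 46 infected
Step 9: +2 new -> 48 infected
Step 10: +1 new -> 49 infected
Step 11: +0 new -> 49 infected

Answer: 49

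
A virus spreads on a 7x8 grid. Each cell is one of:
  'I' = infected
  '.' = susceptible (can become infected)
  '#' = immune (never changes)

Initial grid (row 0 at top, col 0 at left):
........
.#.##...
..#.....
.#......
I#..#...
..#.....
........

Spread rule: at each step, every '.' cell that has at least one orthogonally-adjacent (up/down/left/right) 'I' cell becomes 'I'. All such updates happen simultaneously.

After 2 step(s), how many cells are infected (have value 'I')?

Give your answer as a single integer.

Answer: 6

Derivation:
Step 0 (initial): 1 infected
Step 1: +2 new -> 3 infected
Step 2: +3 new -> 6 infected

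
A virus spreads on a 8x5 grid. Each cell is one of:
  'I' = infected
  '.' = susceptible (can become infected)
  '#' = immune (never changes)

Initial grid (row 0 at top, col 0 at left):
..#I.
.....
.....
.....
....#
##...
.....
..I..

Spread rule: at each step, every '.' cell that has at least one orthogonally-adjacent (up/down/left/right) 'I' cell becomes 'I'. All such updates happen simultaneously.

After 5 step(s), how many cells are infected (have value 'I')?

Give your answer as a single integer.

Answer: 35

Derivation:
Step 0 (initial): 2 infected
Step 1: +5 new -> 7 infected
Step 2: +8 new -> 15 infected
Step 3: +8 new -> 23 infected
Step 4: +8 new -> 31 infected
Step 5: +4 new -> 35 infected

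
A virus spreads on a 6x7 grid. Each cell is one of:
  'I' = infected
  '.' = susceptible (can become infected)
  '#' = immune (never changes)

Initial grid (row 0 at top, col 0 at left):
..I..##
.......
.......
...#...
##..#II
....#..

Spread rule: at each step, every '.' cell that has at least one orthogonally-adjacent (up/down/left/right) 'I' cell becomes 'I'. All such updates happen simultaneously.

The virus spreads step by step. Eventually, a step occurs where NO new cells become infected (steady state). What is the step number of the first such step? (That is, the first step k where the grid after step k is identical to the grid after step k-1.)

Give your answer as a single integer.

Step 0 (initial): 3 infected
Step 1: +7 new -> 10 infected
Step 2: +8 new -> 18 infected
Step 3: +8 new -> 26 infected
Step 4: +3 new -> 29 infected
Step 5: +3 new -> 32 infected
Step 6: +2 new -> 34 infected
Step 7: +1 new -> 35 infected
Step 8: +0 new -> 35 infected

Answer: 8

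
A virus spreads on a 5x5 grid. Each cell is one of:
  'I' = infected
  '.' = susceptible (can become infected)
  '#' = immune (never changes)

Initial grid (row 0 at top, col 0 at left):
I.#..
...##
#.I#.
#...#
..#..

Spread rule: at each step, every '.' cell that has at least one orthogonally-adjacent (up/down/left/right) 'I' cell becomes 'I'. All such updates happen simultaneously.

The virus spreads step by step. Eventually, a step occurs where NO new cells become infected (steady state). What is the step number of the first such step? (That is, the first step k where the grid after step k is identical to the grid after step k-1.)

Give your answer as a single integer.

Step 0 (initial): 2 infected
Step 1: +5 new -> 7 infected
Step 2: +3 new -> 10 infected
Step 3: +2 new -> 12 infected
Step 4: +2 new -> 14 infected
Step 5: +0 new -> 14 infected

Answer: 5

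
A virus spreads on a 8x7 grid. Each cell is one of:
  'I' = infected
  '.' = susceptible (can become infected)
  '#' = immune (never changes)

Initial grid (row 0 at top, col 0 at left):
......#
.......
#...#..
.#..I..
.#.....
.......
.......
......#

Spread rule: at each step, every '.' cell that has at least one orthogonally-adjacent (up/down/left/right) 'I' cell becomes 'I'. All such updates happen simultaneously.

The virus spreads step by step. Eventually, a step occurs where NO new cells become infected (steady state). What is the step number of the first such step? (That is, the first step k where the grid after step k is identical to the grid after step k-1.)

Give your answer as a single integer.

Answer: 9

Derivation:
Step 0 (initial): 1 infected
Step 1: +3 new -> 4 infected
Step 2: +7 new -> 11 infected
Step 3: +9 new -> 20 infected
Step 4: +11 new -> 31 infected
Step 5: +8 new -> 39 infected
Step 6: +5 new -> 44 infected
Step 7: +4 new -> 48 infected
Step 8: +2 new -> 50 infected
Step 9: +0 new -> 50 infected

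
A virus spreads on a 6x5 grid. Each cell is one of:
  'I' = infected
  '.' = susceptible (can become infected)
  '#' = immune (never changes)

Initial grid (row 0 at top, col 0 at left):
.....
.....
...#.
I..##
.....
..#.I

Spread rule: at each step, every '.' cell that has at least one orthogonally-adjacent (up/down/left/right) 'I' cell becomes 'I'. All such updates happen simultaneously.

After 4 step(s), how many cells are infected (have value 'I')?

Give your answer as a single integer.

Answer: 20

Derivation:
Step 0 (initial): 2 infected
Step 1: +5 new -> 7 infected
Step 2: +6 new -> 13 infected
Step 3: +5 new -> 18 infected
Step 4: +2 new -> 20 infected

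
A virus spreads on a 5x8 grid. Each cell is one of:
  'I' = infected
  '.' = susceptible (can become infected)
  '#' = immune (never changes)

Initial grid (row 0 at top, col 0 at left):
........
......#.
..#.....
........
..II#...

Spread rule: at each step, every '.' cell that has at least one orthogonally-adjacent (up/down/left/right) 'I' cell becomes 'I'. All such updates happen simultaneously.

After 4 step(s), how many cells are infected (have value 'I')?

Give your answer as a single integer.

Answer: 22

Derivation:
Step 0 (initial): 2 infected
Step 1: +3 new -> 5 infected
Step 2: +4 new -> 9 infected
Step 3: +5 new -> 14 infected
Step 4: +8 new -> 22 infected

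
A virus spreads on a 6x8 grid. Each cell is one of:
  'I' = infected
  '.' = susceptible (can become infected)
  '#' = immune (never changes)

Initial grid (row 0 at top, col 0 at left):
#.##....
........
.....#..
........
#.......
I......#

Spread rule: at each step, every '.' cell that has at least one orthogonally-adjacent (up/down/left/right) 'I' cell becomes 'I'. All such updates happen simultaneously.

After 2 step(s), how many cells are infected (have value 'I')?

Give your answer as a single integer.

Step 0 (initial): 1 infected
Step 1: +1 new -> 2 infected
Step 2: +2 new -> 4 infected

Answer: 4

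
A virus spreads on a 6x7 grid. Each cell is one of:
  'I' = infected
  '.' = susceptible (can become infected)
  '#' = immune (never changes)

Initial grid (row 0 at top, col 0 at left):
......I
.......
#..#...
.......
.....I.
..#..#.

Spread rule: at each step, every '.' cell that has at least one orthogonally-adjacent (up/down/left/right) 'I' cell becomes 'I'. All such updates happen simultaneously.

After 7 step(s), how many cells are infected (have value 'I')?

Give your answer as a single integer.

Answer: 38

Derivation:
Step 0 (initial): 2 infected
Step 1: +5 new -> 7 infected
Step 2: +9 new -> 16 infected
Step 3: +6 new -> 22 infected
Step 4: +4 new -> 26 infected
Step 5: +6 new -> 32 infected
Step 6: +5 new -> 37 infected
Step 7: +1 new -> 38 infected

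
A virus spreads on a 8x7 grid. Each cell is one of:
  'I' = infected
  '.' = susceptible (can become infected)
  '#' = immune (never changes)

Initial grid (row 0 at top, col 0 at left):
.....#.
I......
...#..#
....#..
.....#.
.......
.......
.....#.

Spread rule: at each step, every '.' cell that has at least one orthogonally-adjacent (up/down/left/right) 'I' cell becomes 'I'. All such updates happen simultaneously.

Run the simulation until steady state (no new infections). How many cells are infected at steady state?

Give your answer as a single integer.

Step 0 (initial): 1 infected
Step 1: +3 new -> 4 infected
Step 2: +4 new -> 8 infected
Step 3: +5 new -> 13 infected
Step 4: +5 new -> 18 infected
Step 5: +7 new -> 25 infected
Step 6: +6 new -> 31 infected
Step 7: +6 new -> 37 infected
Step 8: +4 new -> 41 infected
Step 9: +4 new -> 45 infected
Step 10: +3 new -> 48 infected
Step 11: +1 new -> 49 infected
Step 12: +1 new -> 50 infected
Step 13: +0 new -> 50 infected

Answer: 50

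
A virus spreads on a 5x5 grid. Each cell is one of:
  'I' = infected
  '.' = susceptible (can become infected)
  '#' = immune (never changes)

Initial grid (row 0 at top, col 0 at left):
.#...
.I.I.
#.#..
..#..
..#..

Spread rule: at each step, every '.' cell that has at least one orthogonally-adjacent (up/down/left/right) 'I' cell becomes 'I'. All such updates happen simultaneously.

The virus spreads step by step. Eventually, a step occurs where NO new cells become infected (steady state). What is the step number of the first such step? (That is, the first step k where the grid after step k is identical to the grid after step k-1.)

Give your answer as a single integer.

Answer: 5

Derivation:
Step 0 (initial): 2 infected
Step 1: +6 new -> 8 infected
Step 2: +6 new -> 14 infected
Step 3: +4 new -> 18 infected
Step 4: +2 new -> 20 infected
Step 5: +0 new -> 20 infected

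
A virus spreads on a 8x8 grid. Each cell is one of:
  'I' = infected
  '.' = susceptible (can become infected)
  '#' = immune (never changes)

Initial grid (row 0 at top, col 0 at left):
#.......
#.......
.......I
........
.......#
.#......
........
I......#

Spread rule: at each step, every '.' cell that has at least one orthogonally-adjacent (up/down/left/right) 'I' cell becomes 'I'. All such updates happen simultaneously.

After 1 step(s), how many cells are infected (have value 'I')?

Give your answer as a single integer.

Answer: 7

Derivation:
Step 0 (initial): 2 infected
Step 1: +5 new -> 7 infected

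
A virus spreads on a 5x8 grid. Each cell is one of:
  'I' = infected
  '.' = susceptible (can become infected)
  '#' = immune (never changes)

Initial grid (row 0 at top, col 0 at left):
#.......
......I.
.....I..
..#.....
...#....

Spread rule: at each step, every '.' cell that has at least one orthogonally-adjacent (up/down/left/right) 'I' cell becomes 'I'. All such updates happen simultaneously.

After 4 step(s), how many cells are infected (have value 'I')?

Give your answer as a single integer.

Step 0 (initial): 2 infected
Step 1: +6 new -> 8 infected
Step 2: +8 new -> 16 infected
Step 3: +7 new -> 23 infected
Step 4: +4 new -> 27 infected

Answer: 27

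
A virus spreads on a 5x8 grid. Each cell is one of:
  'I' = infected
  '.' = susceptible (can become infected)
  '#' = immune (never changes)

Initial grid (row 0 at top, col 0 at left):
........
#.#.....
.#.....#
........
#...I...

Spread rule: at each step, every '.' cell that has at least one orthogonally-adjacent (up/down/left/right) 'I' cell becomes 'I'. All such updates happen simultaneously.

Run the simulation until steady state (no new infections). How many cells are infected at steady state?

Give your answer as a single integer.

Step 0 (initial): 1 infected
Step 1: +3 new -> 4 infected
Step 2: +5 new -> 9 infected
Step 3: +7 new -> 16 infected
Step 4: +7 new -> 23 infected
Step 5: +4 new -> 27 infected
Step 6: +4 new -> 31 infected
Step 7: +2 new -> 33 infected
Step 8: +2 new -> 35 infected
Step 9: +0 new -> 35 infected

Answer: 35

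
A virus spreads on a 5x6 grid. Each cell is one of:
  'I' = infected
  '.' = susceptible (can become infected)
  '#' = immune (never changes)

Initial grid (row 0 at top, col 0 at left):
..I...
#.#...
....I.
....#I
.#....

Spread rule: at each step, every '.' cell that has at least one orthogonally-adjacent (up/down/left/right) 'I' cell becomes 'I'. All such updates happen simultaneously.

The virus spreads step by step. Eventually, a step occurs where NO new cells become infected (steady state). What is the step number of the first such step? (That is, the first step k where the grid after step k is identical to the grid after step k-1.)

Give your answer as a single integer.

Step 0 (initial): 3 infected
Step 1: +6 new -> 9 infected
Step 2: +8 new -> 17 infected
Step 3: +4 new -> 21 infected
Step 4: +3 new -> 24 infected
Step 5: +1 new -> 25 infected
Step 6: +1 new -> 26 infected
Step 7: +0 new -> 26 infected

Answer: 7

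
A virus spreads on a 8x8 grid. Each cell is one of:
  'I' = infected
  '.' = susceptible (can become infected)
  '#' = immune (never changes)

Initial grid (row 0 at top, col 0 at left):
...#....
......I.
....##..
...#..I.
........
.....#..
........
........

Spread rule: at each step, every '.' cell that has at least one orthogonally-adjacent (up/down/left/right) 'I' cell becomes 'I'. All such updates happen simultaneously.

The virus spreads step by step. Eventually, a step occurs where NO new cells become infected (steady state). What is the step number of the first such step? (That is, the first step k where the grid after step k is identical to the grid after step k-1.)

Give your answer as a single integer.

Step 0 (initial): 2 infected
Step 1: +7 new -> 9 infected
Step 2: +8 new -> 17 infected
Step 3: +5 new -> 22 infected
Step 4: +7 new -> 29 infected
Step 5: +8 new -> 37 infected
Step 6: +8 new -> 45 infected
Step 7: +7 new -> 52 infected
Step 8: +4 new -> 56 infected
Step 9: +2 new -> 58 infected
Step 10: +1 new -> 59 infected
Step 11: +0 new -> 59 infected

Answer: 11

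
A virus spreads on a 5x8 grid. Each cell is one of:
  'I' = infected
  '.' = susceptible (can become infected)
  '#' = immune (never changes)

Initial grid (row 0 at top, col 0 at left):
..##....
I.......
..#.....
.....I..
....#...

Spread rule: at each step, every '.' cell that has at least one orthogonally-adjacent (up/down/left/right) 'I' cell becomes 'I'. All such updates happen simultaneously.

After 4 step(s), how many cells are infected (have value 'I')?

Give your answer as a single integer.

Answer: 35

Derivation:
Step 0 (initial): 2 infected
Step 1: +7 new -> 9 infected
Step 2: +10 new -> 19 infected
Step 3: +11 new -> 30 infected
Step 4: +5 new -> 35 infected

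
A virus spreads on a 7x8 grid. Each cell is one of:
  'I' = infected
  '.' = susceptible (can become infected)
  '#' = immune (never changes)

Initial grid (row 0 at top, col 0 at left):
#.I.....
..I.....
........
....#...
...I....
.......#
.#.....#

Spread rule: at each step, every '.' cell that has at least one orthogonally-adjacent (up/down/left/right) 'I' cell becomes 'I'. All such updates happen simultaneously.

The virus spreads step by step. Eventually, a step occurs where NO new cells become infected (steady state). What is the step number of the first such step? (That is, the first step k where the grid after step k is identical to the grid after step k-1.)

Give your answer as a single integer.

Step 0 (initial): 3 infected
Step 1: +9 new -> 12 infected
Step 2: +11 new -> 23 infected
Step 3: +12 new -> 35 infected
Step 4: +9 new -> 44 infected
Step 5: +6 new -> 50 infected
Step 6: +1 new -> 51 infected
Step 7: +0 new -> 51 infected

Answer: 7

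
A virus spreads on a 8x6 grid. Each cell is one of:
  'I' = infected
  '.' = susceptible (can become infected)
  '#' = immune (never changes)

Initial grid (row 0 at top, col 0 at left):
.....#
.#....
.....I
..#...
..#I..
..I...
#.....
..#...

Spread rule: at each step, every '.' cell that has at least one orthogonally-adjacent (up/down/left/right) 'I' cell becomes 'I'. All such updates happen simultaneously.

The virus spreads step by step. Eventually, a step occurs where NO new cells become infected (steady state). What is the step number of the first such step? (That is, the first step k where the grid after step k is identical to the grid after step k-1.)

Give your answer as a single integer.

Step 0 (initial): 3 infected
Step 1: +8 new -> 11 infected
Step 2: +9 new -> 20 infected
Step 3: +9 new -> 29 infected
Step 4: +7 new -> 36 infected
Step 5: +3 new -> 39 infected
Step 6: +2 new -> 41 infected
Step 7: +1 new -> 42 infected
Step 8: +0 new -> 42 infected

Answer: 8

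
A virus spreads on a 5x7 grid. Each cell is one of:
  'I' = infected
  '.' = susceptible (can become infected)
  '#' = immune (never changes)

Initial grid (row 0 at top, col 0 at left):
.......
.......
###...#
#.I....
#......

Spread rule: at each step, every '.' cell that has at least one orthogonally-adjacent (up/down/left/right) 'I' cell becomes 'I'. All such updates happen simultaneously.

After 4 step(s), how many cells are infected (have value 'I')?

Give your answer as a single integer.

Step 0 (initial): 1 infected
Step 1: +3 new -> 4 infected
Step 2: +4 new -> 8 infected
Step 3: +4 new -> 12 infected
Step 4: +6 new -> 18 infected

Answer: 18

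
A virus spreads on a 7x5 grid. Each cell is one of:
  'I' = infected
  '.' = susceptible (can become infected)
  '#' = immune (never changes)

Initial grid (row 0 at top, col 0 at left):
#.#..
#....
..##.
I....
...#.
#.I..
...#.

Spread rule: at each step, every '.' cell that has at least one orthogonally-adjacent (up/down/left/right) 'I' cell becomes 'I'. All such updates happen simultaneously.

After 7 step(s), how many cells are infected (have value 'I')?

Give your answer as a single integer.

Answer: 27

Derivation:
Step 0 (initial): 2 infected
Step 1: +7 new -> 9 infected
Step 2: +5 new -> 14 infected
Step 3: +5 new -> 19 infected
Step 4: +3 new -> 22 infected
Step 5: +2 new -> 24 infected
Step 6: +2 new -> 26 infected
Step 7: +1 new -> 27 infected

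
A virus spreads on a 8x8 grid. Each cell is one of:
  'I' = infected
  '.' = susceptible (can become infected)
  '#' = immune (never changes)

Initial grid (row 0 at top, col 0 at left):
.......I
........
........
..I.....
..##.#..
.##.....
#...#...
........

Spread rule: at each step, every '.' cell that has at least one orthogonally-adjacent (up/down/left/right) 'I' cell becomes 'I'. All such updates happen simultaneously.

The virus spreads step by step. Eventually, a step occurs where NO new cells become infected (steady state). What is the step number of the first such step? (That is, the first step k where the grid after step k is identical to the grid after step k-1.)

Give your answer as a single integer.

Answer: 11

Derivation:
Step 0 (initial): 2 infected
Step 1: +5 new -> 7 infected
Step 2: +9 new -> 16 infected
Step 3: +12 new -> 28 infected
Step 4: +9 new -> 37 infected
Step 5: +5 new -> 42 infected
Step 6: +4 new -> 46 infected
Step 7: +5 new -> 51 infected
Step 8: +4 new -> 55 infected
Step 9: +1 new -> 56 infected
Step 10: +1 new -> 57 infected
Step 11: +0 new -> 57 infected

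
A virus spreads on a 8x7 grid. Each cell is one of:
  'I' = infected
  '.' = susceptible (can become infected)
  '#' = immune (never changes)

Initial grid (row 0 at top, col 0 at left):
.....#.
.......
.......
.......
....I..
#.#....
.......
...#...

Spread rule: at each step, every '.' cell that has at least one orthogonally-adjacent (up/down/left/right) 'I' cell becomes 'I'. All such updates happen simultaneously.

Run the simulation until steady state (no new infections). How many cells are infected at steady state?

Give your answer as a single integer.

Answer: 52

Derivation:
Step 0 (initial): 1 infected
Step 1: +4 new -> 5 infected
Step 2: +8 new -> 13 infected
Step 3: +10 new -> 23 infected
Step 4: +11 new -> 34 infected
Step 5: +8 new -> 42 infected
Step 6: +6 new -> 48 infected
Step 7: +3 new -> 51 infected
Step 8: +1 new -> 52 infected
Step 9: +0 new -> 52 infected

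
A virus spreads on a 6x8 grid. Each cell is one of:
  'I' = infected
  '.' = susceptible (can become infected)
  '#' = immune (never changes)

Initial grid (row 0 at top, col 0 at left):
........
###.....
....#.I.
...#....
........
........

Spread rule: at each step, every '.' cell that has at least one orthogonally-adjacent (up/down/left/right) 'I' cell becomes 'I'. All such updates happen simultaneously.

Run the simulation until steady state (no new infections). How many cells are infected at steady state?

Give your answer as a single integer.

Answer: 43

Derivation:
Step 0 (initial): 1 infected
Step 1: +4 new -> 5 infected
Step 2: +6 new -> 11 infected
Step 3: +7 new -> 18 infected
Step 4: +5 new -> 23 infected
Step 5: +4 new -> 27 infected
Step 6: +4 new -> 31 infected
Step 7: +5 new -> 36 infected
Step 8: +5 new -> 41 infected
Step 9: +2 new -> 43 infected
Step 10: +0 new -> 43 infected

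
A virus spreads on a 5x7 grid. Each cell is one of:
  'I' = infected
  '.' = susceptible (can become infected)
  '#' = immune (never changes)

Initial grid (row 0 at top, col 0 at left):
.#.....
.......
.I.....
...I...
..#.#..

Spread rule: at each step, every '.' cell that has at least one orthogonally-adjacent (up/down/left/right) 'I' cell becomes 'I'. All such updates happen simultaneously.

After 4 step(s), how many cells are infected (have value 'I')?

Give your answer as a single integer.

Answer: 29

Derivation:
Step 0 (initial): 2 infected
Step 1: +8 new -> 10 infected
Step 2: +7 new -> 17 infected
Step 3: +8 new -> 25 infected
Step 4: +4 new -> 29 infected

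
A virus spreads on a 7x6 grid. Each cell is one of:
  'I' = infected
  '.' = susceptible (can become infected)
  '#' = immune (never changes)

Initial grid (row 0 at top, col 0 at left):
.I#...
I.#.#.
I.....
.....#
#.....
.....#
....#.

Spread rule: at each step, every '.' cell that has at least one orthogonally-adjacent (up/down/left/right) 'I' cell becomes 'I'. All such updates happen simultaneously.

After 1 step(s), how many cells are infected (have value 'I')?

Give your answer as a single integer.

Answer: 7

Derivation:
Step 0 (initial): 3 infected
Step 1: +4 new -> 7 infected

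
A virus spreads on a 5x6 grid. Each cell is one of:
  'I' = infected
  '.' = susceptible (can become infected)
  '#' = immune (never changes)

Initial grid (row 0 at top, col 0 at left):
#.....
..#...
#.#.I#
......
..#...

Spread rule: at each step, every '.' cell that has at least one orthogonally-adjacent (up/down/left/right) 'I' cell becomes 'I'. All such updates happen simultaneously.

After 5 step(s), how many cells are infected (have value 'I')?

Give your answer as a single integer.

Step 0 (initial): 1 infected
Step 1: +3 new -> 4 infected
Step 2: +6 new -> 10 infected
Step 3: +5 new -> 15 infected
Step 4: +2 new -> 17 infected
Step 5: +4 new -> 21 infected

Answer: 21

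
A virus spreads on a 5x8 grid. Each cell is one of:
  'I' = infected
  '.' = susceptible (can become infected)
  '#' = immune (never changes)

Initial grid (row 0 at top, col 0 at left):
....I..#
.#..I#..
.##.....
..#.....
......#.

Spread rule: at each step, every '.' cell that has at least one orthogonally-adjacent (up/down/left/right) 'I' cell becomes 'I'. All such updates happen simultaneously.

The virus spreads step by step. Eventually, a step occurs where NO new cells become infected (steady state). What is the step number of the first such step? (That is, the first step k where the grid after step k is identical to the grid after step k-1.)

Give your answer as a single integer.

Answer: 8

Derivation:
Step 0 (initial): 2 infected
Step 1: +4 new -> 6 infected
Step 2: +6 new -> 12 infected
Step 3: +6 new -> 18 infected
Step 4: +6 new -> 24 infected
Step 5: +3 new -> 27 infected
Step 6: +3 new -> 30 infected
Step 7: +3 new -> 33 infected
Step 8: +0 new -> 33 infected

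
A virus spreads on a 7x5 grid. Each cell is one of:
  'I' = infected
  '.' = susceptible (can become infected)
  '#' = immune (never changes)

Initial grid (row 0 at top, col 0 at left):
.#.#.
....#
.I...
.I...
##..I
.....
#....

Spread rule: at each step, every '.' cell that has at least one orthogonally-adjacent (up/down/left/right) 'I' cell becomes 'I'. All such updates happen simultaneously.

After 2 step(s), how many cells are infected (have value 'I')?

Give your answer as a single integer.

Step 0 (initial): 3 infected
Step 1: +8 new -> 11 infected
Step 2: +8 new -> 19 infected

Answer: 19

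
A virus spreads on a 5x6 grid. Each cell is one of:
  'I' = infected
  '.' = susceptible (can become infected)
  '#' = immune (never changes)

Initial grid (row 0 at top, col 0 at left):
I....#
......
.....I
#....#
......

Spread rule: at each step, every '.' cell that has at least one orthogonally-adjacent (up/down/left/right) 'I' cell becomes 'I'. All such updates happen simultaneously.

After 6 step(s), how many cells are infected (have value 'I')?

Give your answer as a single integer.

Answer: 27

Derivation:
Step 0 (initial): 2 infected
Step 1: +4 new -> 6 infected
Step 2: +6 new -> 12 infected
Step 3: +8 new -> 20 infected
Step 4: +4 new -> 24 infected
Step 5: +2 new -> 26 infected
Step 6: +1 new -> 27 infected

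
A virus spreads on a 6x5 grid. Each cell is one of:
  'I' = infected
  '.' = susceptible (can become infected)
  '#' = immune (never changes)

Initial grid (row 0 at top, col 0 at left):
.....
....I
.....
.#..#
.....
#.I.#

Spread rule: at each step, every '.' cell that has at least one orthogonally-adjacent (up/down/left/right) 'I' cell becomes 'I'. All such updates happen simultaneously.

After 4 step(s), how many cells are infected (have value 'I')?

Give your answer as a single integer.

Answer: 24

Derivation:
Step 0 (initial): 2 infected
Step 1: +6 new -> 8 infected
Step 2: +6 new -> 14 infected
Step 3: +6 new -> 20 infected
Step 4: +4 new -> 24 infected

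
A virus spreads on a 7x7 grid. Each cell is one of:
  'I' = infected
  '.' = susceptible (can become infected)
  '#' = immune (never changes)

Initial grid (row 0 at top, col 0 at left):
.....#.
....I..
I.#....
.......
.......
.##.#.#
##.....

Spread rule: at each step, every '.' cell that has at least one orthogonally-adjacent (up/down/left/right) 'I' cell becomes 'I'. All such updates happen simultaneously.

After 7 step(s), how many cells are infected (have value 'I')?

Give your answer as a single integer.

Answer: 41

Derivation:
Step 0 (initial): 2 infected
Step 1: +7 new -> 9 infected
Step 2: +10 new -> 19 infected
Step 3: +10 new -> 29 infected
Step 4: +4 new -> 33 infected
Step 5: +3 new -> 36 infected
Step 6: +2 new -> 38 infected
Step 7: +3 new -> 41 infected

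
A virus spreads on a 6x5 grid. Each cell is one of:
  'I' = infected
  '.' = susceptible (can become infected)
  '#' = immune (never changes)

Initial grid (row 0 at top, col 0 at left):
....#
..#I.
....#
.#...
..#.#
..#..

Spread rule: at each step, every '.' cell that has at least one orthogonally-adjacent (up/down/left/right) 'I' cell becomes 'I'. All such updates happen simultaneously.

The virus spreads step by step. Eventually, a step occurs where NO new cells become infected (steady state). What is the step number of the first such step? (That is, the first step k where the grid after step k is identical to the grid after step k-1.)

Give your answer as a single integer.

Step 0 (initial): 1 infected
Step 1: +3 new -> 4 infected
Step 2: +3 new -> 7 infected
Step 3: +5 new -> 12 infected
Step 4: +4 new -> 16 infected
Step 5: +3 new -> 19 infected
Step 6: +1 new -> 20 infected
Step 7: +2 new -> 22 infected
Step 8: +1 new -> 23 infected
Step 9: +0 new -> 23 infected

Answer: 9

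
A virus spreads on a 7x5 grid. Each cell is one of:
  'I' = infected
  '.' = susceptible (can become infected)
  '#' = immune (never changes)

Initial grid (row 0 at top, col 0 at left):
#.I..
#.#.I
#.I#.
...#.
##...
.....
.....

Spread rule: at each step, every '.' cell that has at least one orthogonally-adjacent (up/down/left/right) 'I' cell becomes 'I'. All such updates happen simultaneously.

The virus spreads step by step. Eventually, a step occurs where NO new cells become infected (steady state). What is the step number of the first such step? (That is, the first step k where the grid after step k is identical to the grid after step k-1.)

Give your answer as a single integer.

Step 0 (initial): 3 infected
Step 1: +7 new -> 10 infected
Step 2: +4 new -> 14 infected
Step 3: +4 new -> 18 infected
Step 4: +4 new -> 22 infected
Step 5: +4 new -> 26 infected
Step 6: +1 new -> 27 infected
Step 7: +0 new -> 27 infected

Answer: 7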